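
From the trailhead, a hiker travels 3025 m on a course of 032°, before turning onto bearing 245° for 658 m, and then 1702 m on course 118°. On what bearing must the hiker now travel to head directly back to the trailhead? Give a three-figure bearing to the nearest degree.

239°

Leg 1 (032°, 3025 m): east 3025 sin 32° = 1603.01, north 3025 cos 32° = 2565.35
Leg 2 (245°, 658 m): east 658 sin 245° = -596.35, north 658 cos 245° = -278.08
Leg 3 (118°, 1702 m): east 1702 sin 118° = 1502.78, north 1702 cos 118° = -799.04
Net displacement: 2509.43 east, 1488.22 north. Direction back to start is (-2509.43, -1488.22): bearing = atan2(-2509.43, -1488.22) mod 360° = 239.33° ≈ 239°.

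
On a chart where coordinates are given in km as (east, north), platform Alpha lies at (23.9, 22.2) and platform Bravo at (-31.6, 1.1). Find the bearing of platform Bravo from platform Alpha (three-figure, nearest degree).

249°

Δeast = -31.6 − 23.9 = -55.50; Δnorth = 1.1 − 22.2 = -21.10.
Bearing = atan2(Δeast, Δnorth) mod 360° = 249.18° ≈ 249°.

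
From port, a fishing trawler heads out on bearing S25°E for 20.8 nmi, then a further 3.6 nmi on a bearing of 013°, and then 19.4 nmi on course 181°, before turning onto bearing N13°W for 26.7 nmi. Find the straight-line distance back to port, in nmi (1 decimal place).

9.3 nmi

Leg 1 (S25°E, 20.8 nmi): east 20.8 sin 155° = 8.79, north 20.8 cos 155° = -18.85
Leg 2 (013°, 3.6 nmi): east 3.6 sin 13° = 0.81, north 3.6 cos 13° = 3.51
Leg 3 (181°, 19.4 nmi): east 19.4 sin 181° = -0.34, north 19.4 cos 181° = -19.40
Leg 4 (N13°W, 26.7 nmi): east 26.7 sin 347° = -6.01, north 26.7 cos 347° = 26.02
Net: 3.26 east, -8.72 north. Distance = √((3.26)² + (-8.72)²) = 9.312 nmi.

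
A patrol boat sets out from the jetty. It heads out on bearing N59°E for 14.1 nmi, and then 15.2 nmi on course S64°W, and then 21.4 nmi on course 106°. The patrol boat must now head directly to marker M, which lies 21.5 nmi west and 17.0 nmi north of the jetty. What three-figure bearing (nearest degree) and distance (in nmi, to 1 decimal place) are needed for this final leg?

299°, 46.2 nmi

Leg 1 (N59°E, 14.1 nmi): east 14.1 sin 59° = 12.09, north 14.1 cos 59° = 7.26
Leg 2 (S64°W, 15.2 nmi): east 15.2 sin 244° = -13.66, north 15.2 cos 244° = -6.66
Leg 3 (106°, 21.4 nmi): east 21.4 sin 106° = 20.57, north 21.4 cos 106° = -5.90
Current position: (19.00, -5.30). Target: (-21.5, 17.0). Remaining: Δeast = -40.50, Δnorth = 22.30.
Bearing = atan2(-40.50, 22.30) mod 360° = 298.84°; distance = √((-40.50)² + (22.30)²) = 46.229 nmi.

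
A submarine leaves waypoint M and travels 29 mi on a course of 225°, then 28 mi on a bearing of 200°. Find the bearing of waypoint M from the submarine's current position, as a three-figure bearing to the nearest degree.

Leg 1 (225°, 29 mi): east 29 sin 225° = -20.51, north 29 cos 225° = -20.51
Leg 2 (200°, 28 mi): east 28 sin 200° = -9.58, north 28 cos 200° = -26.31
Net displacement: -30.08 east, -46.82 north. Direction back to start is (30.08, 46.82): bearing = atan2(30.08, 46.82) mod 360° = 32.72° ≈ 033°.

033°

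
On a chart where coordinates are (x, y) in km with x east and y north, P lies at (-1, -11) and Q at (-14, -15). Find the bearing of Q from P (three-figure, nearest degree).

253°

Δeast = -14 − -1 = -13.00; Δnorth = -15 − -11 = -4.00.
Bearing = atan2(Δeast, Δnorth) mod 360° = 252.90° ≈ 253°.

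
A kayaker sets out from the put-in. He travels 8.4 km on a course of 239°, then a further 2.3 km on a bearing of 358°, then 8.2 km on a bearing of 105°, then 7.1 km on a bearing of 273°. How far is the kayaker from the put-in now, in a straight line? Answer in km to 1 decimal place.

7.5 km

Leg 1 (239°, 8.4 km): east 8.4 sin 239° = -7.20, north 8.4 cos 239° = -4.33
Leg 2 (358°, 2.3 km): east 2.3 sin 358° = -0.08, north 2.3 cos 358° = 2.30
Leg 3 (105°, 8.2 km): east 8.2 sin 105° = 7.92, north 8.2 cos 105° = -2.12
Leg 4 (273°, 7.1 km): east 7.1 sin 273° = -7.09, north 7.1 cos 273° = 0.37
Net: -6.45 east, -3.78 north. Distance = √((-6.45)² + (-3.78)²) = 7.475 km.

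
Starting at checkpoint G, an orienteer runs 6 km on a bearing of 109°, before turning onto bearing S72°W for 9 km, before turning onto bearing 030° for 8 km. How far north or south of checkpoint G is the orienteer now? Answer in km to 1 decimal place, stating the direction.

Leg 1 (109°, 6 km): east 6 sin 109° = 5.67, north 6 cos 109° = -1.95
Leg 2 (S72°W, 9 km): east 9 sin 252° = -8.56, north 9 cos 252° = -2.78
Leg 3 (030°, 8 km): east 8 sin 30° = 4.00, north 8 cos 30° = 6.93
Net north component: 2.19 km.

2.2 km north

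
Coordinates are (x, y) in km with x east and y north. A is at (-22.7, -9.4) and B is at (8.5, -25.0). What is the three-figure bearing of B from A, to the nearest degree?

Δeast = 8.5 − -22.7 = 31.20; Δnorth = -25.0 − -9.4 = -15.60.
Bearing = atan2(Δeast, Δnorth) mod 360° = 116.57° ≈ 117°.

117°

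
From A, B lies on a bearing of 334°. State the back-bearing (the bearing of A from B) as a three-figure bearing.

Back-bearing = 334° − 180° = 154°.

154°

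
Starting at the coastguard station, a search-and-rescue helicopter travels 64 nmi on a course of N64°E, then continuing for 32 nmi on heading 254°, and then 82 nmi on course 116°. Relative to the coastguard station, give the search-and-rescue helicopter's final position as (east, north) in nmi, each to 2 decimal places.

(100.46, -16.71)

Leg 1 (N64°E, 64 nmi): east 64 sin 64° = 57.52, north 64 cos 64° = 28.06
Leg 2 (254°, 32 nmi): east 32 sin 254° = -30.76, north 32 cos 254° = -8.82
Leg 3 (116°, 82 nmi): east 82 sin 116° = 73.70, north 82 cos 116° = -35.95
Summing: 100.46 nmi east, -16.71 nmi north → (100.46, -16.71).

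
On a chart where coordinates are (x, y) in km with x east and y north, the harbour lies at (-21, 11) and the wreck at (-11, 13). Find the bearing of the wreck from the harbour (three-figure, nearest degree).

079°

Δeast = -11 − -21 = 10.00; Δnorth = 13 − 11 = 2.00.
Bearing = atan2(Δeast, Δnorth) mod 360° = 78.69° ≈ 079°.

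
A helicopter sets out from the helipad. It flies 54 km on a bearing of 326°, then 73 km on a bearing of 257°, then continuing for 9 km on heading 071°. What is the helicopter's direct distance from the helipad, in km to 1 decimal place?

97.9 km

Leg 1 (326°, 54 km): east 54 sin 326° = -30.20, north 54 cos 326° = 44.77
Leg 2 (257°, 73 km): east 73 sin 257° = -71.13, north 73 cos 257° = -16.42
Leg 3 (071°, 9 km): east 9 sin 71° = 8.51, north 9 cos 71° = 2.93
Net: -92.82 east, 31.28 north. Distance = √((-92.82)² + (31.28)²) = 97.944 km.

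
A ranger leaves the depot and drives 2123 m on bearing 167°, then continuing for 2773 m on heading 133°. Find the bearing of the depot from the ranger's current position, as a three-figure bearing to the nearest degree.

Leg 1 (167°, 2123 m): east 2123 sin 167° = 477.57, north 2123 cos 167° = -2068.59
Leg 2 (133°, 2773 m): east 2773 sin 133° = 2028.04, north 2773 cos 133° = -1891.18
Net displacement: 2505.61 east, -3959.77 north. Direction back to start is (-2505.61, 3959.77): bearing = atan2(-2505.61, 3959.77) mod 360° = 327.68° ≈ 328°.

328°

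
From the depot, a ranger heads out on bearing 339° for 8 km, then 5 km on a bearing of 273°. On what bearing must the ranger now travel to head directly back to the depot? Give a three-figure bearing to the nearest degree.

Leg 1 (339°, 8 km): east 8 sin 339° = -2.87, north 8 cos 339° = 7.47
Leg 2 (273°, 5 km): east 5 sin 273° = -4.99, north 5 cos 273° = 0.26
Net displacement: -7.86 east, 7.73 north. Direction back to start is (7.86, -7.73): bearing = atan2(7.86, -7.73) mod 360° = 134.52° ≈ 135°.

135°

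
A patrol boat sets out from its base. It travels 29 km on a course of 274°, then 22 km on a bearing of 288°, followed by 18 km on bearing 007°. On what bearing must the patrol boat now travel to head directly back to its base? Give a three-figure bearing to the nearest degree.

Leg 1 (274°, 29 km): east 29 sin 274° = -28.93, north 29 cos 274° = 2.02
Leg 2 (288°, 22 km): east 22 sin 288° = -20.92, north 22 cos 288° = 6.80
Leg 3 (007°, 18 km): east 18 sin 7° = 2.19, north 18 cos 7° = 17.87
Net displacement: -47.66 east, 26.69 north. Direction back to start is (47.66, -26.69): bearing = atan2(47.66, -26.69) mod 360° = 119.25° ≈ 119°.

119°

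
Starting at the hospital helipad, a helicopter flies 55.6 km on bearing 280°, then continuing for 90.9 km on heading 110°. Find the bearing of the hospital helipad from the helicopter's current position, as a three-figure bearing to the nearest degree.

Leg 1 (280°, 55.6 km): east 55.6 sin 280° = -54.76, north 55.6 cos 280° = 9.65
Leg 2 (110°, 90.9 km): east 90.9 sin 110° = 85.42, north 90.9 cos 110° = -31.09
Net displacement: 30.66 east, -21.43 north. Direction back to start is (-30.66, 21.43): bearing = atan2(-30.66, 21.43) mod 360° = 304.96° ≈ 305°.

305°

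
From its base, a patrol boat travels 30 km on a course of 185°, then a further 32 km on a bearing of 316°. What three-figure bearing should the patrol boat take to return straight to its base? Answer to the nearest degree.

075°

Leg 1 (185°, 30 km): east 30 sin 185° = -2.61, north 30 cos 185° = -29.89
Leg 2 (316°, 32 km): east 32 sin 316° = -22.23, north 32 cos 316° = 23.02
Net displacement: -24.84 east, -6.87 north. Direction back to start is (24.84, 6.87): bearing = atan2(24.84, 6.87) mod 360° = 74.55° ≈ 075°.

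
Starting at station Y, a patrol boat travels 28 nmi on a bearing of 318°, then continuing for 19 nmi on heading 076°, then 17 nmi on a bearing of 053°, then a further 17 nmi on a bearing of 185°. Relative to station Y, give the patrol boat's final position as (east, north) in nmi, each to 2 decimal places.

(11.80, 18.70)

Leg 1 (318°, 28 nmi): east 28 sin 318° = -18.74, north 28 cos 318° = 20.81
Leg 2 (076°, 19 nmi): east 19 sin 76° = 18.44, north 19 cos 76° = 4.60
Leg 3 (053°, 17 nmi): east 17 sin 53° = 13.58, north 17 cos 53° = 10.23
Leg 4 (185°, 17 nmi): east 17 sin 185° = -1.48, north 17 cos 185° = -16.94
Summing: 11.80 nmi east, 18.70 nmi north → (11.80, 18.70).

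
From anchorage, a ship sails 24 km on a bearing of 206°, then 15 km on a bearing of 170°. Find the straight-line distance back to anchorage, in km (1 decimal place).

Leg 1 (206°, 24 km): east 24 sin 206° = -10.52, north 24 cos 206° = -21.57
Leg 2 (170°, 15 km): east 15 sin 170° = 2.60, north 15 cos 170° = -14.77
Net: -7.92 east, -36.34 north. Distance = √((-7.92)² + (-36.34)²) = 37.195 km.

37.2 km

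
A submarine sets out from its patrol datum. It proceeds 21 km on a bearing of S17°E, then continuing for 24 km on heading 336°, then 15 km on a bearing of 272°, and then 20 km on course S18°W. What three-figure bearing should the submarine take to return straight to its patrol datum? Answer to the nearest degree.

Leg 1 (S17°E, 21 km): east 21 sin 163° = 6.14, north 21 cos 163° = -20.08
Leg 2 (336°, 24 km): east 24 sin 336° = -9.76, north 24 cos 336° = 21.93
Leg 3 (272°, 15 km): east 15 sin 272° = -14.99, north 15 cos 272° = 0.52
Leg 4 (S18°W, 20 km): east 20 sin 198° = -6.18, north 20 cos 198° = -19.02
Net displacement: -24.79 east, -16.65 north. Direction back to start is (24.79, 16.65): bearing = atan2(24.79, 16.65) mod 360° = 56.11° ≈ 056°.

056°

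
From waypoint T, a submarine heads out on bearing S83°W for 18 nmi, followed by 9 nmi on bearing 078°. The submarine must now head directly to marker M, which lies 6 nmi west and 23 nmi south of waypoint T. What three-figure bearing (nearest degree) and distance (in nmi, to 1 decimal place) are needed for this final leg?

Leg 1 (S83°W, 18 nmi): east 18 sin 263° = -17.87, north 18 cos 263° = -2.19
Leg 2 (078°, 9 nmi): east 9 sin 78° = 8.80, north 9 cos 78° = 1.87
Current position: (-9.06, -0.32). Target: (-6, -23). Remaining: Δeast = 3.06, Δnorth = -22.68.
Bearing = atan2(3.06, -22.68) mod 360° = 172.31°; distance = √((3.06)² + (-22.68)²) = 22.883 nmi.

172°, 22.9 nmi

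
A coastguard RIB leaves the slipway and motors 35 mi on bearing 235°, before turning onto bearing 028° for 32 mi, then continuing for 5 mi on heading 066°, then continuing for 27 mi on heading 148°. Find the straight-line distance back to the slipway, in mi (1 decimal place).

Leg 1 (235°, 35 mi): east 35 sin 235° = -28.67, north 35 cos 235° = -20.08
Leg 2 (028°, 32 mi): east 32 sin 28° = 15.02, north 32 cos 28° = 28.25
Leg 3 (066°, 5 mi): east 5 sin 66° = 4.57, north 5 cos 66° = 2.03
Leg 4 (148°, 27 mi): east 27 sin 148° = 14.31, north 27 cos 148° = -22.90
Net: 5.23 east, -12.68 north. Distance = √((5.23)² + (-12.68)²) = 13.720 mi.

13.7 mi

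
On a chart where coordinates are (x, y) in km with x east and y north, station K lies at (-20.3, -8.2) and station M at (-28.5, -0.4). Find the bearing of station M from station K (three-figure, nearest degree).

Δeast = -28.5 − -20.3 = -8.20; Δnorth = -0.4 − -8.2 = 7.80.
Bearing = atan2(Δeast, Δnorth) mod 360° = 313.57° ≈ 314°.

314°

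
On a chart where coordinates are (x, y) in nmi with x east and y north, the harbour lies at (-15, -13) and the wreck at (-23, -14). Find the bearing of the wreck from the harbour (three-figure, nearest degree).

Δeast = -23 − -15 = -8.00; Δnorth = -14 − -13 = -1.00.
Bearing = atan2(Δeast, Δnorth) mod 360° = 262.87° ≈ 263°.

263°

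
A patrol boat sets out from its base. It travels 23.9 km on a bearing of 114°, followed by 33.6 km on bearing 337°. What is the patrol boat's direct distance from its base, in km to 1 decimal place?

22.9 km

Leg 1 (114°, 23.9 km): east 23.9 sin 114° = 21.83, north 23.9 cos 114° = -9.72
Leg 2 (337°, 33.6 km): east 33.6 sin 337° = -13.13, north 33.6 cos 337° = 30.93
Net: 8.71 east, 21.21 north. Distance = √((8.71)² + (21.21)²) = 22.925 km.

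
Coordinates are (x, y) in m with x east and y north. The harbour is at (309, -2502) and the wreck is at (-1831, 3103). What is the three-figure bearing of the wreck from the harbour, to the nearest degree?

339°

Δeast = -1831 − 309 = -2140.00; Δnorth = 3103 − -2502 = 5605.00.
Bearing = atan2(Δeast, Δnorth) mod 360° = 339.10° ≈ 339°.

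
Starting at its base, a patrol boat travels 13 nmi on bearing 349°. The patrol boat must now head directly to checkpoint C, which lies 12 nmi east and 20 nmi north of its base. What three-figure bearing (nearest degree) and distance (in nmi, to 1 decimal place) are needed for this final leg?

Leg 1 (349°, 13 nmi): east 13 sin 349° = -2.48, north 13 cos 349° = 12.76
Current position: (-2.48, 12.76). Target: (12, 20). Remaining: Δeast = 14.48, Δnorth = 7.24.
Bearing = atan2(14.48, 7.24) mod 360° = 63.44°; distance = √((14.48)² + (7.24)²) = 16.189 nmi.

063°, 16.2 nmi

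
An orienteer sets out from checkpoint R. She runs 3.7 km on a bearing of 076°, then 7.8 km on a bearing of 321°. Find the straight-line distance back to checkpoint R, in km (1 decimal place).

Leg 1 (076°, 3.7 km): east 3.7 sin 76° = 3.59, north 3.7 cos 76° = 0.90
Leg 2 (321°, 7.8 km): east 7.8 sin 321° = -4.91, north 7.8 cos 321° = 6.06
Net: -1.32 east, 6.96 north. Distance = √((-1.32)² + (6.96)²) = 7.081 km.

7.1 km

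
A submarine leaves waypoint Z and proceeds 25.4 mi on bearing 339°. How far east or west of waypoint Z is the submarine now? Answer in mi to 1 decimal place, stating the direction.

9.1 mi west

Leg 1 (339°, 25.4 mi): east 25.4 sin 339° = -9.10, north 25.4 cos 339° = 23.71
Net east component: -9.10 mi.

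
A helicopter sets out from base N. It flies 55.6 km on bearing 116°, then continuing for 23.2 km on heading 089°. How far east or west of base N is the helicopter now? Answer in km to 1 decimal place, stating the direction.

73.2 km east

Leg 1 (116°, 55.6 km): east 55.6 sin 116° = 49.97, north 55.6 cos 116° = -24.37
Leg 2 (089°, 23.2 km): east 23.2 sin 89° = 23.20, north 23.2 cos 89° = 0.40
Net east component: 73.17 km.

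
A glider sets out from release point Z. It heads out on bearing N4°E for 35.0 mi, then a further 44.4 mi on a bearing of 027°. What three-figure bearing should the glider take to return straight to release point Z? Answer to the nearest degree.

Leg 1 (N4°E, 35.0 mi): east 35.0 sin 4° = 2.44, north 35.0 cos 4° = 34.91
Leg 2 (027°, 44.4 mi): east 44.4 sin 27° = 20.16, north 44.4 cos 27° = 39.56
Net displacement: 22.60 east, 74.48 north. Direction back to start is (-22.60, -74.48): bearing = atan2(-22.60, -74.48) mod 360° = 196.88° ≈ 197°.

197°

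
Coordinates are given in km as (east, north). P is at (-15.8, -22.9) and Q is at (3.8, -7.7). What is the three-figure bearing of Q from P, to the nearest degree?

052°

Δeast = 3.8 − -15.8 = 19.60; Δnorth = -7.7 − -22.9 = 15.20.
Bearing = atan2(Δeast, Δnorth) mod 360° = 52.21° ≈ 052°.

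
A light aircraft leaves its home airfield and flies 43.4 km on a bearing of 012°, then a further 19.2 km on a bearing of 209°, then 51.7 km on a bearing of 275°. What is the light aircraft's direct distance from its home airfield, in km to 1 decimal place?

Leg 1 (012°, 43.4 km): east 43.4 sin 12° = 9.02, north 43.4 cos 12° = 42.45
Leg 2 (209°, 19.2 km): east 19.2 sin 209° = -9.31, north 19.2 cos 209° = -16.79
Leg 3 (275°, 51.7 km): east 51.7 sin 275° = -51.50, north 51.7 cos 275° = 4.51
Net: -51.79 east, 30.16 north. Distance = √((-51.79)² + (30.16)²) = 59.933 km.

59.9 km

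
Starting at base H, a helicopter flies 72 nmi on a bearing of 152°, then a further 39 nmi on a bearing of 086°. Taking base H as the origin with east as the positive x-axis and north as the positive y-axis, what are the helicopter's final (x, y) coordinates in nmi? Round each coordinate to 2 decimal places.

(72.71, -60.85)

Leg 1 (152°, 72 nmi): east 72 sin 152° = 33.80, north 72 cos 152° = -63.57
Leg 2 (086°, 39 nmi): east 39 sin 86° = 38.90, north 39 cos 86° = 2.72
Summing: 72.71 nmi east, -60.85 nmi north → (72.71, -60.85).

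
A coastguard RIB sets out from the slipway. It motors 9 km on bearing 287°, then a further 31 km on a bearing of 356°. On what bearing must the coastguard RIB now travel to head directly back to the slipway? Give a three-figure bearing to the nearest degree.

162°

Leg 1 (287°, 9 km): east 9 sin 287° = -8.61, north 9 cos 287° = 2.63
Leg 2 (356°, 31 km): east 31 sin 356° = -2.16, north 31 cos 356° = 30.92
Net displacement: -10.77 east, 33.56 north. Direction back to start is (10.77, -33.56): bearing = atan2(10.77, -33.56) mod 360° = 162.21° ≈ 162°.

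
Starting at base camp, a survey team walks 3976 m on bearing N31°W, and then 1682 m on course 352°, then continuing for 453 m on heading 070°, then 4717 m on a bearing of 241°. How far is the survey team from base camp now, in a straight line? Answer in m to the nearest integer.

Leg 1 (N31°W, 3976 m): east 3976 sin 329° = -2047.79, north 3976 cos 329° = 3408.10
Leg 2 (352°, 1682 m): east 1682 sin 352° = -234.09, north 1682 cos 352° = 1665.63
Leg 3 (070°, 453 m): east 453 sin 70° = 425.68, north 453 cos 70° = 154.94
Leg 4 (241°, 4717 m): east 4717 sin 241° = -4125.58, north 4717 cos 241° = -2286.85
Net: -5981.78 east, 2941.82 north. Distance = √((-5981.78)² + (2941.82)²) = 6666.032 m.

6666 m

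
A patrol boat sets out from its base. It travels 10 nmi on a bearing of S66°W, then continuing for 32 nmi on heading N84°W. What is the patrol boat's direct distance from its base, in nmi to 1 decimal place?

Leg 1 (S66°W, 10 nmi): east 10 sin 246° = -9.14, north 10 cos 246° = -4.07
Leg 2 (N84°W, 32 nmi): east 32 sin 276° = -31.82, north 32 cos 276° = 3.34
Net: -40.96 east, -0.72 north. Distance = √((-40.96)² + (-0.72)²) = 40.967 nmi.

41.0 nmi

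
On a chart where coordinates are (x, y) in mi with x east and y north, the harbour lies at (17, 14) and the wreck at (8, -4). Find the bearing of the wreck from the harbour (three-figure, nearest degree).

207°

Δeast = 8 − 17 = -9.00; Δnorth = -4 − 14 = -18.00.
Bearing = atan2(Δeast, Δnorth) mod 360° = 206.57° ≈ 207°.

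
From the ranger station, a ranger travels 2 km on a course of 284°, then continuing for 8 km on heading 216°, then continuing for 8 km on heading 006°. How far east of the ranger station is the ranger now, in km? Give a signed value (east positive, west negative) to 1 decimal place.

-5.8 km

Leg 1 (284°, 2 km): east 2 sin 284° = -1.94, north 2 cos 284° = 0.48
Leg 2 (216°, 8 km): east 8 sin 216° = -4.70, north 8 cos 216° = -6.47
Leg 3 (006°, 8 km): east 8 sin 6° = 0.84, north 8 cos 6° = 7.96
Net east component: -5.81 km.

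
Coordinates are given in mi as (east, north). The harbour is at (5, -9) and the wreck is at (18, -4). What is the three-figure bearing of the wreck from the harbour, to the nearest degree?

069°

Δeast = 18 − 5 = 13.00; Δnorth = -4 − -9 = 5.00.
Bearing = atan2(Δeast, Δnorth) mod 360° = 68.96° ≈ 069°.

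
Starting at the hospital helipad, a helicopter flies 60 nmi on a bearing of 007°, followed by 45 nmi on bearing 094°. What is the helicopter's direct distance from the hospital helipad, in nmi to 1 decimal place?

Leg 1 (007°, 60 nmi): east 60 sin 7° = 7.31, north 60 cos 7° = 59.55
Leg 2 (094°, 45 nmi): east 45 sin 94° = 44.89, north 45 cos 94° = -3.14
Net: 52.20 east, 56.41 north. Distance = √((52.20)² + (56.41)²) = 76.861 nmi.

76.9 nmi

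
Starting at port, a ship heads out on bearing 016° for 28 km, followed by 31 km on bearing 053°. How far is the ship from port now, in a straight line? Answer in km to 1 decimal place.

Leg 1 (016°, 28 km): east 28 sin 16° = 7.72, north 28 cos 16° = 26.92
Leg 2 (053°, 31 km): east 31 sin 53° = 24.76, north 31 cos 53° = 18.66
Net: 32.48 east, 45.57 north. Distance = √((32.48)² + (45.57)²) = 55.959 km.

56.0 km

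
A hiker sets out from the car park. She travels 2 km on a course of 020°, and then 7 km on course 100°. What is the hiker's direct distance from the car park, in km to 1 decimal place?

Leg 1 (020°, 2 km): east 2 sin 20° = 0.68, north 2 cos 20° = 1.88
Leg 2 (100°, 7 km): east 7 sin 100° = 6.89, north 7 cos 100° = -1.22
Net: 7.58 east, 0.66 north. Distance = √((7.58)² + (0.66)²) = 7.607 km.

7.6 km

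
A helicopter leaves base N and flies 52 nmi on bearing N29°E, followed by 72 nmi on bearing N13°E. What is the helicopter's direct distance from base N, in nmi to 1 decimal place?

Leg 1 (N29°E, 52 nmi): east 52 sin 29° = 25.21, north 52 cos 29° = 45.48
Leg 2 (N13°E, 72 nmi): east 72 sin 13° = 16.20, north 72 cos 13° = 70.15
Net: 41.41 east, 115.63 north. Distance = √((41.41)² + (115.63)²) = 122.825 nmi.

122.8 nmi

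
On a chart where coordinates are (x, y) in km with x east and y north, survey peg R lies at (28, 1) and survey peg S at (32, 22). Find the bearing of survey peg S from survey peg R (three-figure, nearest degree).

Δeast = 32 − 28 = 4.00; Δnorth = 22 − 1 = 21.00.
Bearing = atan2(Δeast, Δnorth) mod 360° = 10.78° ≈ 011°.

011°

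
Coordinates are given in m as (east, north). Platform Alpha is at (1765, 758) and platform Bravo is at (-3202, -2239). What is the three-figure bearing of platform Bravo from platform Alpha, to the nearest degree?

239°

Δeast = -3202 − 1765 = -4967.00; Δnorth = -2239 − 758 = -2997.00.
Bearing = atan2(Δeast, Δnorth) mod 360° = 238.89° ≈ 239°.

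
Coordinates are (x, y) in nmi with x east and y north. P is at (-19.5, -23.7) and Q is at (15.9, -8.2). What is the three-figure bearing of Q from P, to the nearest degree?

Δeast = 15.9 − -19.5 = 35.40; Δnorth = -8.2 − -23.7 = 15.50.
Bearing = atan2(Δeast, Δnorth) mod 360° = 66.35° ≈ 066°.

066°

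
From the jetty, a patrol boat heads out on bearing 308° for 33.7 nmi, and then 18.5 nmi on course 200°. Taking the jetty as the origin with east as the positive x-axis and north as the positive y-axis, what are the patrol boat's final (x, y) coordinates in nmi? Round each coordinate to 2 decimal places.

Leg 1 (308°, 33.7 nmi): east 33.7 sin 308° = -26.56, north 33.7 cos 308° = 20.75
Leg 2 (200°, 18.5 nmi): east 18.5 sin 200° = -6.33, north 18.5 cos 200° = -17.38
Summing: -32.88 nmi east, 3.36 nmi north → (-32.88, 3.36).

(-32.88, 3.36)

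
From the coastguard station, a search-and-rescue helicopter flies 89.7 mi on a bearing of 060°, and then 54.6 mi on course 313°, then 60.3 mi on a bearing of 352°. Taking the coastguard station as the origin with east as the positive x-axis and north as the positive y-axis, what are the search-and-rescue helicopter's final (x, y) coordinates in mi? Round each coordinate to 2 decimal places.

(29.36, 141.80)

Leg 1 (060°, 89.7 mi): east 89.7 sin 60° = 77.68, north 89.7 cos 60° = 44.85
Leg 2 (313°, 54.6 mi): east 54.6 sin 313° = -39.93, north 54.6 cos 313° = 37.24
Leg 3 (352°, 60.3 mi): east 60.3 sin 352° = -8.39, north 60.3 cos 352° = 59.71
Summing: 29.36 mi east, 141.80 mi north → (29.36, 141.80).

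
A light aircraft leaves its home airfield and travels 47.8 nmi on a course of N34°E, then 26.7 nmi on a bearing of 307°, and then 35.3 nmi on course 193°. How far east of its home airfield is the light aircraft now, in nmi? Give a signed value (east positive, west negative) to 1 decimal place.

Leg 1 (N34°E, 47.8 nmi): east 47.8 sin 34° = 26.73, north 47.8 cos 34° = 39.63
Leg 2 (307°, 26.7 nmi): east 26.7 sin 307° = -21.32, north 26.7 cos 307° = 16.07
Leg 3 (193°, 35.3 nmi): east 35.3 sin 193° = -7.94, north 35.3 cos 193° = -34.40
Net east component: -2.53 nmi.

-2.5 nmi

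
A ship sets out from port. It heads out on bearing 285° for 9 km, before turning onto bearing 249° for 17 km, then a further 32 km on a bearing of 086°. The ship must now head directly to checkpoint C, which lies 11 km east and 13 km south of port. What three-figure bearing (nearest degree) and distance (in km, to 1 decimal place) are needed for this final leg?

Leg 1 (285°, 9 km): east 9 sin 285° = -8.69, north 9 cos 285° = 2.33
Leg 2 (249°, 17 km): east 17 sin 249° = -15.87, north 17 cos 249° = -6.09
Leg 3 (086°, 32 km): east 32 sin 86° = 31.92, north 32 cos 86° = 2.23
Current position: (7.36, -1.53). Target: (11, -13). Remaining: Δeast = 3.64, Δnorth = -11.47.
Bearing = atan2(3.64, -11.47) mod 360° = 162.38°; distance = √((3.64)² + (-11.47)²) = 12.034 km.

162°, 12.0 km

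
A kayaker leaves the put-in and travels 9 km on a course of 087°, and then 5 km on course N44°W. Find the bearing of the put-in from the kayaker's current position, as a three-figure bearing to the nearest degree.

Leg 1 (087°, 9 km): east 9 sin 87° = 8.99, north 9 cos 87° = 0.47
Leg 2 (N44°W, 5 km): east 5 sin 316° = -3.47, north 5 cos 316° = 3.60
Net displacement: 5.51 east, 4.07 north. Direction back to start is (-5.51, -4.07): bearing = atan2(-5.51, -4.07) mod 360° = 233.59° ≈ 234°.

234°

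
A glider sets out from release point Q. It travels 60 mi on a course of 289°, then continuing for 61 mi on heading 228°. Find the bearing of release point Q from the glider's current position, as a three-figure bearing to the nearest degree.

Leg 1 (289°, 60 mi): east 60 sin 289° = -56.73, north 60 cos 289° = 19.53
Leg 2 (228°, 61 mi): east 61 sin 228° = -45.33, north 61 cos 228° = -40.82
Net displacement: -102.06 east, -21.28 north. Direction back to start is (102.06, 21.28): bearing = atan2(102.06, 21.28) mod 360° = 78.22° ≈ 078°.

078°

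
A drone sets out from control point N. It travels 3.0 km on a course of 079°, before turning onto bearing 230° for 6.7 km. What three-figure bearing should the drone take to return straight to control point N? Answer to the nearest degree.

Leg 1 (079°, 3.0 km): east 3.0 sin 79° = 2.94, north 3.0 cos 79° = 0.57
Leg 2 (230°, 6.7 km): east 6.7 sin 230° = -5.13, north 6.7 cos 230° = -4.31
Net displacement: -2.19 east, -3.73 north. Direction back to start is (2.19, 3.73): bearing = atan2(2.19, 3.73) mod 360° = 30.36° ≈ 030°.

030°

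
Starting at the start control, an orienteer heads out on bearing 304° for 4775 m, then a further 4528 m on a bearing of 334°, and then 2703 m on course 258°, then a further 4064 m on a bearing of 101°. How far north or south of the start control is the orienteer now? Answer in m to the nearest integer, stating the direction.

Leg 1 (304°, 4775 m): east 4775 sin 304° = -3958.65, north 4775 cos 304° = 2670.15
Leg 2 (334°, 4528 m): east 4528 sin 334° = -1984.94, north 4528 cos 334° = 4069.74
Leg 3 (258°, 2703 m): east 2703 sin 258° = -2643.93, north 2703 cos 258° = -561.99
Leg 4 (101°, 4064 m): east 4064 sin 101° = 3989.33, north 4064 cos 101° = -775.45
Net north component: 5402.45 m.

5402 m north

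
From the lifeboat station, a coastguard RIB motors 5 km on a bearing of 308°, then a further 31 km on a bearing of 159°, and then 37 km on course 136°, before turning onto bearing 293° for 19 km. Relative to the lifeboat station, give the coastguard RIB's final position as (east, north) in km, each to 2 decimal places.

Leg 1 (308°, 5 km): east 5 sin 308° = -3.94, north 5 cos 308° = 3.08
Leg 2 (159°, 31 km): east 31 sin 159° = 11.11, north 31 cos 159° = -28.94
Leg 3 (136°, 37 km): east 37 sin 136° = 25.70, north 37 cos 136° = -26.62
Leg 4 (293°, 19 km): east 19 sin 293° = -17.49, north 19 cos 293° = 7.42
Summing: 15.38 km east, -45.05 km north → (15.38, -45.05).

(15.38, -45.05)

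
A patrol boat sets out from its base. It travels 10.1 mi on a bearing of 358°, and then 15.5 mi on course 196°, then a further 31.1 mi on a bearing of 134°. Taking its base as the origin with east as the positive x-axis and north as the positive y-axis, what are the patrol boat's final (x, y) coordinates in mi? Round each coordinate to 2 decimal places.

(17.75, -26.41)

Leg 1 (358°, 10.1 mi): east 10.1 sin 358° = -0.35, north 10.1 cos 358° = 10.09
Leg 2 (196°, 15.5 mi): east 15.5 sin 196° = -4.27, north 15.5 cos 196° = -14.90
Leg 3 (134°, 31.1 mi): east 31.1 sin 134° = 22.37, north 31.1 cos 134° = -21.60
Summing: 17.75 mi east, -26.41 mi north → (17.75, -26.41).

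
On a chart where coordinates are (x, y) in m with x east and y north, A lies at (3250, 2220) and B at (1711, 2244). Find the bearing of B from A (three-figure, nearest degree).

Δeast = 1711 − 3250 = -1539.00; Δnorth = 2244 − 2220 = 24.00.
Bearing = atan2(Δeast, Δnorth) mod 360° = 270.89° ≈ 271°.

271°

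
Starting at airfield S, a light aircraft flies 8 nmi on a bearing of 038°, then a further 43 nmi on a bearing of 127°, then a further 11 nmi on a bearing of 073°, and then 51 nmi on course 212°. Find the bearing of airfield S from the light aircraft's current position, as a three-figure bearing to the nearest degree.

339°

Leg 1 (038°, 8 nmi): east 8 sin 38° = 4.93, north 8 cos 38° = 6.30
Leg 2 (127°, 43 nmi): east 43 sin 127° = 34.34, north 43 cos 127° = -25.88
Leg 3 (073°, 11 nmi): east 11 sin 73° = 10.52, north 11 cos 73° = 3.22
Leg 4 (212°, 51 nmi): east 51 sin 212° = -27.03, north 51 cos 212° = -43.25
Net displacement: 22.76 east, -59.61 north. Direction back to start is (-22.76, 59.61): bearing = atan2(-22.76, 59.61) mod 360° = 339.10° ≈ 339°.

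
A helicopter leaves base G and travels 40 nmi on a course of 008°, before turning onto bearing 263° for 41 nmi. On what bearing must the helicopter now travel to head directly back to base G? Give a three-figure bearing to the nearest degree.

Leg 1 (008°, 40 nmi): east 40 sin 8° = 5.57, north 40 cos 8° = 39.61
Leg 2 (263°, 41 nmi): east 41 sin 263° = -40.69, north 41 cos 263° = -5.00
Net displacement: -35.13 east, 34.61 north. Direction back to start is (35.13, -34.61): bearing = atan2(35.13, -34.61) mod 360° = 134.58° ≈ 135°.

135°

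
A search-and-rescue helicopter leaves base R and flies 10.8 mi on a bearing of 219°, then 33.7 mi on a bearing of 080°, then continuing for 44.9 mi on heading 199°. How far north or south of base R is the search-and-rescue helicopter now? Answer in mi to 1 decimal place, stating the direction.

45.0 mi south

Leg 1 (219°, 10.8 mi): east 10.8 sin 219° = -6.80, north 10.8 cos 219° = -8.39
Leg 2 (080°, 33.7 mi): east 33.7 sin 80° = 33.19, north 33.7 cos 80° = 5.85
Leg 3 (199°, 44.9 mi): east 44.9 sin 199° = -14.62, north 44.9 cos 199° = -42.45
Net north component: -45.00 mi.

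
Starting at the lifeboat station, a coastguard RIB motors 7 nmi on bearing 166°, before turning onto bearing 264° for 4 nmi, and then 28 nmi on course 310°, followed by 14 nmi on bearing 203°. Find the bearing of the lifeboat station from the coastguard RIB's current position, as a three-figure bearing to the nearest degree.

086°

Leg 1 (166°, 7 nmi): east 7 sin 166° = 1.69, north 7 cos 166° = -6.79
Leg 2 (264°, 4 nmi): east 4 sin 264° = -3.98, north 4 cos 264° = -0.42
Leg 3 (310°, 28 nmi): east 28 sin 310° = -21.45, north 28 cos 310° = 18.00
Leg 4 (203°, 14 nmi): east 14 sin 203° = -5.47, north 14 cos 203° = -12.89
Net displacement: -29.20 east, -2.10 north. Direction back to start is (29.20, 2.10): bearing = atan2(29.20, 2.10) mod 360° = 85.89° ≈ 086°.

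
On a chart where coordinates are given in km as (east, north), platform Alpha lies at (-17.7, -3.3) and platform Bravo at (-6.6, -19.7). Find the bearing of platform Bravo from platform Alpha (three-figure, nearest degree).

Δeast = -6.6 − -17.7 = 11.10; Δnorth = -19.7 − -3.3 = -16.40.
Bearing = atan2(Δeast, Δnorth) mod 360° = 145.91° ≈ 146°.

146°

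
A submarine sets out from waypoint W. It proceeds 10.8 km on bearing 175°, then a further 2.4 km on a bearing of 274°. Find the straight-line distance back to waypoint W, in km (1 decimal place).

10.7 km

Leg 1 (175°, 10.8 km): east 10.8 sin 175° = 0.94, north 10.8 cos 175° = -10.76
Leg 2 (274°, 2.4 km): east 2.4 sin 274° = -2.39, north 2.4 cos 274° = 0.17
Net: -1.45 east, -10.59 north. Distance = √((-1.45)² + (-10.59)²) = 10.691 km.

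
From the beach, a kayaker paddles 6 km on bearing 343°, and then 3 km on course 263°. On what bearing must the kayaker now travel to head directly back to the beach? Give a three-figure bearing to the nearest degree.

Leg 1 (343°, 6 km): east 6 sin 343° = -1.75, north 6 cos 343° = 5.74
Leg 2 (263°, 3 km): east 3 sin 263° = -2.98, north 3 cos 263° = -0.37
Net displacement: -4.73 east, 5.37 north. Direction back to start is (4.73, -5.37): bearing = atan2(4.73, -5.37) mod 360° = 138.63° ≈ 139°.

139°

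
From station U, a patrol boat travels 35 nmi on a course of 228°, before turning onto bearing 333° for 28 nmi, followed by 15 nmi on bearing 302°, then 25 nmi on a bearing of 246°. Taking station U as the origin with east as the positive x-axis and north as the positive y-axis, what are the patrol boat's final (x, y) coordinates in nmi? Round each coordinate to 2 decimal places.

Leg 1 (228°, 35 nmi): east 35 sin 228° = -26.01, north 35 cos 228° = -23.42
Leg 2 (333°, 28 nmi): east 28 sin 333° = -12.71, north 28 cos 333° = 24.95
Leg 3 (302°, 15 nmi): east 15 sin 302° = -12.72, north 15 cos 302° = 7.95
Leg 4 (246°, 25 nmi): east 25 sin 246° = -22.84, north 25 cos 246° = -10.17
Summing: -74.28 nmi east, -0.69 nmi north → (-74.28, -0.69).

(-74.28, -0.69)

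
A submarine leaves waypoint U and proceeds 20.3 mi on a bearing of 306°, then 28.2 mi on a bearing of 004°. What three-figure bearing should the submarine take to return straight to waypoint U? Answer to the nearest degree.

Leg 1 (306°, 20.3 mi): east 20.3 sin 306° = -16.42, north 20.3 cos 306° = 11.93
Leg 2 (004°, 28.2 mi): east 28.2 sin 4° = 1.97, north 28.2 cos 4° = 28.13
Net displacement: -14.46 east, 40.06 north. Direction back to start is (14.46, -40.06): bearing = atan2(14.46, -40.06) mod 360° = 160.16° ≈ 160°.

160°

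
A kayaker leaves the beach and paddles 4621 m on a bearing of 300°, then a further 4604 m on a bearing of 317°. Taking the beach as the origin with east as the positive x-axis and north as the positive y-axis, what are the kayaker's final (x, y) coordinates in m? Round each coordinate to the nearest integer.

(-7142, 5678)

Leg 1 (300°, 4621 m): east 4621 sin 300° = -4001.90, north 4621 cos 300° = 2310.50
Leg 2 (317°, 4604 m): east 4604 sin 317° = -3139.92, north 4604 cos 317° = 3367.15
Summing: -7141.82 m east, 5677.65 m north → (-7142, 5678).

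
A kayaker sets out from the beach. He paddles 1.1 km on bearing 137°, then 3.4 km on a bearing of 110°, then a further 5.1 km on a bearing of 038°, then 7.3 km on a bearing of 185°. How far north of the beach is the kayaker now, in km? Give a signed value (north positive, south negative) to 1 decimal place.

-5.2 km

Leg 1 (137°, 1.1 km): east 1.1 sin 137° = 0.75, north 1.1 cos 137° = -0.80
Leg 2 (110°, 3.4 km): east 3.4 sin 110° = 3.19, north 3.4 cos 110° = -1.16
Leg 3 (038°, 5.1 km): east 5.1 sin 38° = 3.14, north 5.1 cos 38° = 4.02
Leg 4 (185°, 7.3 km): east 7.3 sin 185° = -0.64, north 7.3 cos 185° = -7.27
Net north component: -5.22 km.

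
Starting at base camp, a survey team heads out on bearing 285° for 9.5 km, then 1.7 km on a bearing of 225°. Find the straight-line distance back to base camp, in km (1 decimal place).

Leg 1 (285°, 9.5 km): east 9.5 sin 285° = -9.18, north 9.5 cos 285° = 2.46
Leg 2 (225°, 1.7 km): east 1.7 sin 225° = -1.20, north 1.7 cos 225° = -1.20
Net: -10.38 east, 1.26 north. Distance = √((-10.38)² + (1.26)²) = 10.454 km.

10.5 km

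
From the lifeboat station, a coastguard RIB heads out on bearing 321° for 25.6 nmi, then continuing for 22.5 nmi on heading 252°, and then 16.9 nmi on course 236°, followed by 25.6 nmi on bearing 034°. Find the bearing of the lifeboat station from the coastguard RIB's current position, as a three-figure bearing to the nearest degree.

Leg 1 (321°, 25.6 nmi): east 25.6 sin 321° = -16.11, north 25.6 cos 321° = 19.89
Leg 2 (252°, 22.5 nmi): east 22.5 sin 252° = -21.40, north 22.5 cos 252° = -6.95
Leg 3 (236°, 16.9 nmi): east 16.9 sin 236° = -14.01, north 16.9 cos 236° = -9.45
Leg 4 (034°, 25.6 nmi): east 25.6 sin 34° = 14.32, north 25.6 cos 34° = 21.22
Net displacement: -37.20 east, 24.72 north. Direction back to start is (37.20, -24.72): bearing = atan2(37.20, -24.72) mod 360° = 123.60° ≈ 124°.

124°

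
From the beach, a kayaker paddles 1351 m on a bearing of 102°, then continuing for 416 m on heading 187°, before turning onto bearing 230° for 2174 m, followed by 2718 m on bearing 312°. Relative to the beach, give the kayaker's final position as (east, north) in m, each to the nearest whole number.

(-2414, -273)

Leg 1 (102°, 1351 m): east 1351 sin 102° = 1321.48, north 1351 cos 102° = -280.89
Leg 2 (187°, 416 m): east 416 sin 187° = -50.70, north 416 cos 187° = -412.90
Leg 3 (230°, 2174 m): east 2174 sin 230° = -1665.38, north 2174 cos 230° = -1397.42
Leg 4 (312°, 2718 m): east 2718 sin 312° = -2019.87, north 2718 cos 312° = 1818.70
Summing: -2414.47 m east, -272.51 m north → (-2414, -273).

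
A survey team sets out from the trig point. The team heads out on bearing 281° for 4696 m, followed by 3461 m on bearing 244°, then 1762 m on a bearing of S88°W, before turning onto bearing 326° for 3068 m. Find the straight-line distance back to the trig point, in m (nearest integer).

11351 m

Leg 1 (281°, 4696 m): east 4696 sin 281° = -4609.72, north 4696 cos 281° = 896.04
Leg 2 (244°, 3461 m): east 3461 sin 244° = -3110.73, north 3461 cos 244° = -1517.20
Leg 3 (S88°W, 1762 m): east 1762 sin 268° = -1760.93, north 1762 cos 268° = -61.49
Leg 4 (326°, 3068 m): east 3068 sin 326° = -1715.60, north 3068 cos 326° = 2543.49
Net: -11196.98 east, 1860.83 north. Distance = √((-11196.98)² + (1860.83)²) = 11350.551 m.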